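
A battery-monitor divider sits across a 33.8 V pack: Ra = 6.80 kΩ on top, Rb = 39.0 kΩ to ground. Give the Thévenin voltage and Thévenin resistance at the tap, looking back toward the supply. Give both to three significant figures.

V_th = 28.8 V, R_th = 5.79 kΩ

V_th is the open-circuit tap voltage: 33.8 × 39.0/(6.80 + 39.0) = 28.8 V.
With the supply zeroed, Ra and Rb appear in parallel from the tap: R_th = Ra‖Rb = (6.80 × 39.0)/45.80 = 5.79 kΩ.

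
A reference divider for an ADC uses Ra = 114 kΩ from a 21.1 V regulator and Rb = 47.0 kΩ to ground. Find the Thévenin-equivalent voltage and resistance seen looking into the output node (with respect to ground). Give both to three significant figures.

V_th is the open-circuit tap voltage: 21.1 × 47.0/(114 + 47.0) = 6.16 V.
With the supply zeroed, Ra and Rb appear in parallel from the tap: R_th = Ra‖Rb = (114 × 47.0)/161.0 = 33.3 kΩ.

V_th = 6.16 V, R_th = 33.3 kΩ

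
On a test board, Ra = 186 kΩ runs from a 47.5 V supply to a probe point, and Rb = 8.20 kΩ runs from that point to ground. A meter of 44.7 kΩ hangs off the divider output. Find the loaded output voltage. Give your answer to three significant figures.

The load sits in parallel with Rb: Rb‖R_L = (8.20 × 44.7) / (8.20 + 44.7) = 6.929 kΩ.
V_out = 47.5 × 6.929 / (186 + 6.929) = 47.5 × 6.929/192.9 = 1.71 V.
(Unloaded it would have been 2.01 V.)

V_out ≈ 1.71 V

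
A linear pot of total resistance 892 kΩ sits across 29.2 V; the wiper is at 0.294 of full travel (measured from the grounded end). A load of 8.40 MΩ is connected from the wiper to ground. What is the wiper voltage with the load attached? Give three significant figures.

V ≈ 8.40 V

The wiper splits the pot into (1−α)R = 629.8 kΩ above and αR = 262.2 kΩ below.
Lower section ‖ load = 254.3 kΩ.
V_wiper = 29.2 × 254.3/(629.8 + 254.3) = 8.40 V.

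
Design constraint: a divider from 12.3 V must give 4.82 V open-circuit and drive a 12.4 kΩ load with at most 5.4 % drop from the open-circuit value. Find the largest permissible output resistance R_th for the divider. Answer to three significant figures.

Loading drop = R_th/(R_th + R_L) ≤ 0.0540, so R_th ≤ R_L · ε/(1−ε) = 12.4 kΩ × 0.0540/0.9460 = 708 Ω.

R_th ≤ 708 Ω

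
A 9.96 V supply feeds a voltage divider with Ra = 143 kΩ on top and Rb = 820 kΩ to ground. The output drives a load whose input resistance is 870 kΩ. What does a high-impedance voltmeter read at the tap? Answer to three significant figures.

The load sits in parallel with Rb: Rb‖R_L = (820 × 870) / (820 + 870) = 422.1 kΩ.
V_out = 9.96 × 422.1 / (143 + 422.1) = 9.96 × 422.1/565.1 = 7.44 V.

V_out ≈ 7.44 V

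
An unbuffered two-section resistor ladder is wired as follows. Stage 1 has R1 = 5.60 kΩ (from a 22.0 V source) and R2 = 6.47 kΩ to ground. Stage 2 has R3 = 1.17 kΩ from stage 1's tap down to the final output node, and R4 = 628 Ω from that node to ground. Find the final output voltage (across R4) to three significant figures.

Stage 2 presents R3+R4 = 1798 Ω as a load on stage 1's tap.
Stage 1's lower leg becomes R2‖(R3+R4) = 1407 Ω, so V_mid = 22.0 × 1407/7007 = 4.418 V.
Stage 2 is itself unloaded: V_out = V_mid × R4/(R3+R4) = 4.418 × 628/1798 = 1.54 V.

V_out ≈ 1.54 V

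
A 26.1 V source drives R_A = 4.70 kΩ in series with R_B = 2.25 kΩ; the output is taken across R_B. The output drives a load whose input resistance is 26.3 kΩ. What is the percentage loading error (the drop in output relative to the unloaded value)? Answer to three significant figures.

5.47 %

The divider's output (Thévenin) resistance is R_A‖R_B = 1.522 kΩ.
Fractional drop under load = R_th/(R_th + R_L) = 1.522 / (1.522 + 26.3) = 0.05469.
So the output falls by 5.47 %.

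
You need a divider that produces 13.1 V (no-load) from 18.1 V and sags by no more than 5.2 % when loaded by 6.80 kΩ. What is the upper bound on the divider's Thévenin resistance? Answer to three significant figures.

R_th ≤ 373 Ω

Loading drop = R_th/(R_th + R_L) ≤ 0.0520, so R_th ≤ R_L · ε/(1−ε) = 6.80 kΩ × 0.0520/0.9480 = 373 Ω.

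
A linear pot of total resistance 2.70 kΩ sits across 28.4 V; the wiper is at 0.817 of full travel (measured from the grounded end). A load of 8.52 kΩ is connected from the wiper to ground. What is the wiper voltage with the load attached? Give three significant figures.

V ≈ 22.2 V

The wiper splits the pot into (1−α)R = 494.1 Ω above and αR = 2206 Ω below.
Lower section ‖ load = 1752 Ω.
V_wiper = 28.4 × 1752/(494.1 + 1752) = 22.2 V.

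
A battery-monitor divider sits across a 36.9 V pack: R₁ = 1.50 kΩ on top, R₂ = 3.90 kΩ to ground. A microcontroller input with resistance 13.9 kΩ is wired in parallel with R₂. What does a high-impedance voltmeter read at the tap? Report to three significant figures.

The load sits in parallel with R₂: R₂‖R_L = (3.90 × 13.9) / (3.90 + 13.9) = 3.046 kΩ.
V_out = 36.9 × 3.046 / (1.50 + 3.046) = 36.9 × 3.046/4.546 = 24.7 V.

V_out ≈ 24.7 V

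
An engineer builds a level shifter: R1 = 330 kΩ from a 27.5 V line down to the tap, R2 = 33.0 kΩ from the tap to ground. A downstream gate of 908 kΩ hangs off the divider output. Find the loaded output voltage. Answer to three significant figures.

The load sits in parallel with R2: R2‖R_L = (33.0 × 908) / (33.0 + 908) = 31.84 kΩ.
V_out = 27.5 × 31.84 / (330 + 31.84) = 27.5 × 31.84/361.8 = 2.42 V.

V_out ≈ 2.42 V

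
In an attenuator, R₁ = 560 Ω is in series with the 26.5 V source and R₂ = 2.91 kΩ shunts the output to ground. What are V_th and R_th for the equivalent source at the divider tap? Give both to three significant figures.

V_th is the open-circuit tap voltage: 26.5 × 2910/(560 + 2910) = 22.2 V.
With the supply zeroed, R₁ and R₂ appear in parallel from the tap: R_th = R₁‖R₂ = (560 × 2910)/3470 = 470 Ω.

V_th = 22.2 V, R_th = 470 Ω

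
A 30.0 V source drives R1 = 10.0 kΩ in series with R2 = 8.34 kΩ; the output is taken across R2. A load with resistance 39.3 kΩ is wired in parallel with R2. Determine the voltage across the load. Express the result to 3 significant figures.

V_out ≈ 12.2 V

The load sits in parallel with R2: R2‖R_L = (8.34 × 39.3) / (8.34 + 39.3) = 6.880 kΩ.
V_out = 30.0 × 6.880 / (10.0 + 6.880) = 30.0 × 6.880/16.88 = 12.2 V.
(Unloaded it would have been 13.6 V.)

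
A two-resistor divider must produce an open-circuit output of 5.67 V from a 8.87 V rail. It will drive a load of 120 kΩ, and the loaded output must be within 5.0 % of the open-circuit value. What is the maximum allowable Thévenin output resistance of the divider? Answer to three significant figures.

Loading drop = R_th/(R_th + R_L) ≤ 0.0500, so R_th ≤ R_L · ε/(1−ε) = 120 kΩ × 0.0500/0.9500 = 6.32 kΩ.
(Any R1, R2 with R2/(R1+R2) = 0.639 and R1‖R2 ≤ 6.32 kΩ will meet the spec.)

R_th ≤ 6.32 kΩ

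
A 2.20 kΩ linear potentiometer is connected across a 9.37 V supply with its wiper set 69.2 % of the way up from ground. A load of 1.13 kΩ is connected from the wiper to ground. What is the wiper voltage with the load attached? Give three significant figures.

The wiper splits the pot into (1−α)R = 677.6 Ω above and αR = 1522 Ω below.
Lower section ‖ load = 648.6 Ω.
V_wiper = 9.37 × 648.6/(677.6 + 648.6) = 4.58 V.

V ≈ 4.58 V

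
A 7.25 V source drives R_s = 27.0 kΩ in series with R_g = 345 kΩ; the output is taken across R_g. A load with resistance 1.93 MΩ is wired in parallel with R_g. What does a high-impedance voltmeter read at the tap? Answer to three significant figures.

V_out ≈ 6.64 V

The load sits in parallel with R_g: R_g‖R_L = (345 × 1930) / (345 + 1930) = 292.7 kΩ.
V_out = 7.25 × 292.7 / (27.0 + 292.7) = 7.25 × 292.7/319.7 = 6.64 V.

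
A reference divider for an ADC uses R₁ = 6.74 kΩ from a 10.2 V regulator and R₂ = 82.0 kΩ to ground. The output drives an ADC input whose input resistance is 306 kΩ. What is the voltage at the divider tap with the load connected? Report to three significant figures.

The load sits in parallel with R₂: R₂‖R_L = (82.0 × 306) / (82.0 + 306) = 64.67 kΩ.
V_out = 10.2 × 64.67 / (6.74 + 64.67) = 10.2 × 64.67/71.41 = 9.24 V.

V_out ≈ 9.24 V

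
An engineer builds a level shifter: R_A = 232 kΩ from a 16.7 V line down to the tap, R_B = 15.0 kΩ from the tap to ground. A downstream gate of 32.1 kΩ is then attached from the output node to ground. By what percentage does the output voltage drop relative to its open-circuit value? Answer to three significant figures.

30.5 %

The divider's output (Thévenin) resistance is R_A‖R_B = 14.09 kΩ.
Fractional drop under load = R_th/(R_th + R_L) = 14.09 / (14.09 + 32.1) = 0.3050.
So the output falls by 30.5 %.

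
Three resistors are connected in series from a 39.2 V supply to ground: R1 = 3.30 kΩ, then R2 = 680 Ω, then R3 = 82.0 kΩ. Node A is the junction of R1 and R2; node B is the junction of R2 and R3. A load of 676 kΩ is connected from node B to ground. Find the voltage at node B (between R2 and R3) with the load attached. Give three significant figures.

V ≈ 37.2 V

At node B, R3 is in parallel with the load: R3‖R_L = 73130 Ω.
Below node A the resistance is R2 + (R3‖R_L) = 73810 Ω, so V_A = 39.2 × 73810/77110 = 37.52 V.
Then V_B = V_A × (R3‖R_L)/(R2 + R3‖R_L) = 37.52 × 73130/73810 = 37.2 V.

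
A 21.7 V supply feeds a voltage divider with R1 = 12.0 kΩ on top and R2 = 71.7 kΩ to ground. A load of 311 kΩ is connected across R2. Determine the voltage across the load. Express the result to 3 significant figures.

The load sits in parallel with R2: R2‖R_L = (71.7 × 311) / (71.7 + 311) = 58.27 kΩ.
V_out = 21.7 × 58.27 / (12.0 + 58.27) = 21.7 × 58.27/70.27 = 18.0 V.
(Unloaded it would have been 18.6 V.)

V_out ≈ 18.0 V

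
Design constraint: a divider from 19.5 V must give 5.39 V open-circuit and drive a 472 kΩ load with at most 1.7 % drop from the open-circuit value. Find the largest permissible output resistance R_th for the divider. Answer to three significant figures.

R_th ≤ 8.16 kΩ

Loading drop = R_th/(R_th + R_L) ≤ 0.0170, so R_th ≤ R_L · ε/(1−ε) = 472 kΩ × 0.0170/0.9830 = 8.16 kΩ.
(Any R1, R2 with R2/(R1+R2) = 0.276 and R1‖R2 ≤ 8.16 kΩ will meet the spec.)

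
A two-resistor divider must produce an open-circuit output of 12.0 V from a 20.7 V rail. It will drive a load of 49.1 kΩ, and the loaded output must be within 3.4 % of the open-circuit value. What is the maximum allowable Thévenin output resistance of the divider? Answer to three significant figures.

Loading drop = R_th/(R_th + R_L) ≤ 0.0340, so R_th ≤ R_L · ε/(1−ε) = 49.1 kΩ × 0.0340/0.9660 = 1.73 kΩ.
(Any R1, R2 with R2/(R1+R2) = 0.580 and R1‖R2 ≤ 1.73 kΩ will meet the spec.)

R_th ≤ 1.73 kΩ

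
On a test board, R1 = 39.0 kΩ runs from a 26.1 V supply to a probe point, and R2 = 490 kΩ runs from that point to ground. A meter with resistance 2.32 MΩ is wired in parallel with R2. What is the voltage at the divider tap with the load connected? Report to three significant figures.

V_out ≈ 23.8 V

The load sits in parallel with R2: R2‖R_L = (490 × 2320) / (490 + 2320) = 404.6 kΩ.
V_out = 26.1 × 404.6 / (39.0 + 404.6) = 26.1 × 404.6/443.6 = 23.8 V.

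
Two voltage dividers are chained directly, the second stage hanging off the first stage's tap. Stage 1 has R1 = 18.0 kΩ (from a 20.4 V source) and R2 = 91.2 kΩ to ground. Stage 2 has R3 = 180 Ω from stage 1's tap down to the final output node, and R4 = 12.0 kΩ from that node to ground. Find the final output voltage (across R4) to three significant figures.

V_out ≈ 7.51 V

Stage 2 presents R3+R4 = 12180 Ω as a load on stage 1's tap.
Stage 1's lower leg becomes R2‖(R3+R4) = 10740 Ω, so V_mid = 20.4 × 10740/28740 = 7.626 V.
Stage 2 is itself unloaded: V_out = V_mid × R4/(R3+R4) = 7.626 × 12000/12180 = 7.51 V.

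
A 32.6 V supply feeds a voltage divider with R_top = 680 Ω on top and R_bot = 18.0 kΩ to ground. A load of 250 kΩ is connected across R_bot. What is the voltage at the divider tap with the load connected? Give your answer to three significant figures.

V_out ≈ 31.3 V

The load sits in parallel with R_bot: R_bot‖R_L = (18000 × 250000) / (18000 + 250000) = 16790 Ω.
V_out = 32.6 × 16790 / (680 + 16790) = 32.6 × 16790/17470 = 31.3 V.
(Unloaded it would have been 31.4 V.)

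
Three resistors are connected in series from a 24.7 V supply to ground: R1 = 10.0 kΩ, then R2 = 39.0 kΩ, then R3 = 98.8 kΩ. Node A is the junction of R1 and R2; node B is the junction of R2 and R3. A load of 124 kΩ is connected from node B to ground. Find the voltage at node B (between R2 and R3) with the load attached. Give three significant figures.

V ≈ 13.1 V

At node B, R3 is in parallel with the load: R3‖R_L = 54.99 kΩ.
Below node A the resistance is R2 + (R3‖R_L) = 93.99 kΩ, so V_A = 24.7 × 93.99/104.0 = 22.32 V.
Then V_B = V_A × (R3‖R_L)/(R2 + R3‖R_L) = 22.32 × 54.99/93.99 = 13.1 V.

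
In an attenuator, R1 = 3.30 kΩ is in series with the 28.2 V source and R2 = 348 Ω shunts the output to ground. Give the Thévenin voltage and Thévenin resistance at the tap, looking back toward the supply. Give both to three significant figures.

V_th is the open-circuit tap voltage: 28.2 × 348/(3300 + 348) = 2.69 V.
With the supply zeroed, R1 and R2 appear in parallel from the tap: R_th = R1‖R2 = (3300 × 348)/3648 = 315 Ω.

V_th = 2.69 V, R_th = 315 Ω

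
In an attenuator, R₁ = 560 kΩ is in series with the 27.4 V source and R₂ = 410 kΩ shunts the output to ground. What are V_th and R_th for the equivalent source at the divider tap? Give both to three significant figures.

V_th = 11.6 V, R_th = 237 kΩ

V_th is the open-circuit tap voltage: 27.4 × 410/(560 + 410) = 11.6 V.
With the supply zeroed, R₁ and R₂ appear in parallel from the tap: R_th = R₁‖R₂ = (560 × 410)/970.0 = 237 kΩ.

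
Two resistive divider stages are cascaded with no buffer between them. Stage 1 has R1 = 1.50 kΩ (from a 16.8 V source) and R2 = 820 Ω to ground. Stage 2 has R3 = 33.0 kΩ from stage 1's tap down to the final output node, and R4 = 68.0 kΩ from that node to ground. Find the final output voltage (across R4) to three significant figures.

V_out ≈ 3.98 V

Stage 2 presents R3+R4 = 101000 Ω as a load on stage 1's tap.
Stage 1's lower leg becomes R2‖(R3+R4) = 813.4 Ω, so V_mid = 16.8 × 813.4/2313 = 5.907 V.
Stage 2 is itself unloaded: V_out = V_mid × R4/(R3+R4) = 5.907 × 68000/101000 = 3.98 V.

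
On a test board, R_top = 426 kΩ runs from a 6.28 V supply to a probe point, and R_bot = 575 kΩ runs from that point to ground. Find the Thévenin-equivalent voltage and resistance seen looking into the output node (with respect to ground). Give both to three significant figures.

V_th = 3.61 V, R_th = 245 kΩ

V_th is the open-circuit tap voltage: 6.28 × 575/(426 + 575) = 3.61 V.
With the supply zeroed, R_top and R_bot appear in parallel from the tap: R_th = R_top‖R_bot = (426 × 575)/1001 = 245 kΩ.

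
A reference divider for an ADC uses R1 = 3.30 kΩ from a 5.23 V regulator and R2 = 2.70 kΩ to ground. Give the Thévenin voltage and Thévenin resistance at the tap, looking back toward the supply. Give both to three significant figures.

V_th is the open-circuit tap voltage: 5.23 × 2.70/(3.30 + 2.70) = 2.35 V.
With the supply zeroed, R1 and R2 appear in parallel from the tap: R_th = R1‖R2 = (3.30 × 2.70)/6.000 = 1.49 kΩ.

V_th = 2.35 V, R_th = 1.49 kΩ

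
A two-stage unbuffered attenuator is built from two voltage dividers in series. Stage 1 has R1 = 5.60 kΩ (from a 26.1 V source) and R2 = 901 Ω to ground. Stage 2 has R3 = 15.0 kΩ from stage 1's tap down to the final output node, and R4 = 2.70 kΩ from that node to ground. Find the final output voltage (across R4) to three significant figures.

Stage 2 presents R3+R4 = 17700 Ω as a load on stage 1's tap.
Stage 1's lower leg becomes R2‖(R3+R4) = 857.4 Ω, so V_mid = 26.1 × 857.4/6457 = 3.465 V.
Stage 2 is itself unloaded: V_out = V_mid × R4/(R3+R4) = 3.465 × 2700/17700 = 0.529 V.

V_out ≈ 0.529 V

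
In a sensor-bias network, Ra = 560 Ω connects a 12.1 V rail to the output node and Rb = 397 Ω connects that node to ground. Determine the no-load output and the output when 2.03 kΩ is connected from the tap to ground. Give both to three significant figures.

Unloaded: 5.02 V; loaded: 4.50 V

Open-circuit: V = 12.1 × 397/(560 + 397) = 5.02 V.
With the load, Rb becomes Rb‖R_L = 332.1 Ω, so V = 12.1 × 332.1/892.1 = 4.50 V.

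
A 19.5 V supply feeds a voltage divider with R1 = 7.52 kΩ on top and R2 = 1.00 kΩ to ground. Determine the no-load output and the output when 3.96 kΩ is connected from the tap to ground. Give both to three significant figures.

Open-circuit: V = 19.5 × 1.00/(7.52 + 1.00) = 2.29 V.
With the load, R2 becomes R2‖R_L = 0.7984 kΩ, so V = 19.5 × 0.7984/8.318 = 1.87 V.

Unloaded: 2.29 V; loaded: 1.87 V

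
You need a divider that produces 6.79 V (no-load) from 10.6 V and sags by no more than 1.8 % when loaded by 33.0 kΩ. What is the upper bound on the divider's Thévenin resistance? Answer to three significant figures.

R_th ≤ 605 Ω

Loading drop = R_th/(R_th + R_L) ≤ 0.0180, so R_th ≤ R_L · ε/(1−ε) = 33.0 kΩ × 0.0180/0.9820 = 605 Ω.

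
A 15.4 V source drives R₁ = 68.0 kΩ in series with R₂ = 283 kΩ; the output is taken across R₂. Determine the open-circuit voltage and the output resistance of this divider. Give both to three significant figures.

V_th is the open-circuit tap voltage: 15.4 × 283/(68.0 + 283) = 12.4 V.
With the supply zeroed, R₁ and R₂ appear in parallel from the tap: R_th = R₁‖R₂ = (68.0 × 283)/351.0 = 54.8 kΩ.

V_th = 12.4 V, R_th = 54.8 kΩ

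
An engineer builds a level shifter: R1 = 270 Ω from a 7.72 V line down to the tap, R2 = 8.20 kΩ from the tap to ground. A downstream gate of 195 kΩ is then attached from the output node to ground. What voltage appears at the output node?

V_out ≈ 7.46 V

The load sits in parallel with R2: R2‖R_L = (8200 × 195000) / (8200 + 195000) = 7869 Ω.
V_out = 7.72 × 7869 / (270 + 7869) = 7.72 × 7869/8139 = 7.46 V.
(Unloaded it would have been 7.47 V.)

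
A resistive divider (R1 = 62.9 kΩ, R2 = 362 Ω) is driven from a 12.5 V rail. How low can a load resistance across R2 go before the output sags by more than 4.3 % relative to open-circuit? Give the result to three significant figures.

Output resistance R_th = R1‖R2 = (62900 × 362)/63260 = 359.9 Ω.
The fractional drop is R_th/(R_th + R_L); requiring this ≤ 0.0430 gives R_L ≥ R_th(1/0.0430 − 1) = 359.9 × 22.26 = 8.01 kΩ.

R_L(min) ≈ 8.01 kΩ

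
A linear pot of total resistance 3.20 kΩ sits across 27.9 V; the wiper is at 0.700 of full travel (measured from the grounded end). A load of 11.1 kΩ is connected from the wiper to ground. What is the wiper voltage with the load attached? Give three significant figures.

V ≈ 18.4 V

The wiper splits the pot into (1−α)R = 960.0 Ω above and αR = 2240 Ω below.
Lower section ‖ load = 1864 Ω.
V_wiper = 27.9 × 1864/(960.0 + 1864) = 18.4 V.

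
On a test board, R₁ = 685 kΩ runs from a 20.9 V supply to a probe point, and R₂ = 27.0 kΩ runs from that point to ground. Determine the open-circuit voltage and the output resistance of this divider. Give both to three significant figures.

V_th is the open-circuit tap voltage: 20.9 × 27.0/(685 + 27.0) = 0.793 V.
With the supply zeroed, R₁ and R₂ appear in parallel from the tap: R_th = R₁‖R₂ = (685 × 27.0)/712.0 = 26.0 kΩ.

V_th = 0.793 V, R_th = 26.0 kΩ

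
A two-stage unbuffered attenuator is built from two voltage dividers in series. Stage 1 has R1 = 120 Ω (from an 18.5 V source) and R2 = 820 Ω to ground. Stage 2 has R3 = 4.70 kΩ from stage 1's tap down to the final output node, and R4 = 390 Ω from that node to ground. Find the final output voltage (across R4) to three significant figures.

Stage 2 presents R3+R4 = 5090 Ω as a load on stage 1's tap.
Stage 1's lower leg becomes R2‖(R3+R4) = 706.2 Ω, so V_mid = 18.5 × 706.2/826.2 = 15.81 V.
Stage 2 is itself unloaded: V_out = V_mid × R4/(R3+R4) = 15.81 × 390/5090 = 1.21 V.

V_out ≈ 1.21 V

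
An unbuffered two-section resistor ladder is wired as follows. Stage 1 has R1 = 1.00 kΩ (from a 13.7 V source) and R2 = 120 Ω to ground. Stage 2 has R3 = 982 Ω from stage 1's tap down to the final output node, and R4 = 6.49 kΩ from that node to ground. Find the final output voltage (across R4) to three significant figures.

V_out ≈ 1.26 V

Stage 2 presents R3+R4 = 7472 Ω as a load on stage 1's tap.
Stage 1's lower leg becomes R2‖(R3+R4) = 118.1 Ω, so V_mid = 13.7 × 118.1/1118 = 1.447 V.
Stage 2 is itself unloaded: V_out = V_mid × R4/(R3+R4) = 1.447 × 6490/7472 = 1.26 V.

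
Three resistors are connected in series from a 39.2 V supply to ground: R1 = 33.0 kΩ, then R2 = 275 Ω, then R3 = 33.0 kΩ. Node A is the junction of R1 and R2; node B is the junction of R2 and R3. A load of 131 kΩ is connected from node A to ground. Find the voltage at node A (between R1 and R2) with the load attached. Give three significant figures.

Below node A the series string R2+R3 = 33280 Ω sits in parallel with the 131000 Ω load: 26530 Ω.
V_A = 39.2 × 26530/(33000 + 26530) = 17.5 V.

V ≈ 17.5 V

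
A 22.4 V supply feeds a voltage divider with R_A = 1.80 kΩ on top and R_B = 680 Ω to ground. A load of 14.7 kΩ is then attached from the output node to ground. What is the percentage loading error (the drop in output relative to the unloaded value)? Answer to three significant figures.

3.25 %

The divider's output (Thévenin) resistance is R_A‖R_B = 493.5 Ω.
Fractional drop under load = R_th/(R_th + R_L) = 493.5 / (493.5 + 14700) = 0.03248.
So the output falls by 3.25 %.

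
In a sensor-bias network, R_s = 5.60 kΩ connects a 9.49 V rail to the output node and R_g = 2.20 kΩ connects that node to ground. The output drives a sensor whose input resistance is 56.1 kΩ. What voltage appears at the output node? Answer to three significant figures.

The load sits in parallel with R_g: R_g‖R_L = (2.20 × 56.1) / (2.20 + 56.1) = 2.117 kΩ.
V_out = 9.49 × 2.117 / (5.60 + 2.117) = 9.49 × 2.117/7.717 = 2.60 V.
(Unloaded it would have been 2.68 V.)

V_out ≈ 2.60 V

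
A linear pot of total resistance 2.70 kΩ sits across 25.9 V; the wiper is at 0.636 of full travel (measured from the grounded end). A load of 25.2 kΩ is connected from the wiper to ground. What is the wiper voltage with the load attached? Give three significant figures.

V ≈ 16.1 V

The wiper splits the pot into (1−α)R = 982.8 Ω above and αR = 1717 Ω below.
Lower section ‖ load = 1608 Ω.
V_wiper = 25.9 × 1608/(982.8 + 1608) = 16.1 V.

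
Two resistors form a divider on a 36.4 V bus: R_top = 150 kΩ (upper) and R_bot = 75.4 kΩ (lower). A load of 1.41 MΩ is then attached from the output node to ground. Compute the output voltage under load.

V_out ≈ 11.8 V

The load sits in parallel with R_bot: R_bot‖R_L = (75.4 × 1410) / (75.4 + 1410) = 71.57 kΩ.
V_out = 36.4 × 71.57 / (150 + 71.57) = 36.4 × 71.57/221.6 = 11.8 V.
(Unloaded it would have been 12.2 V.)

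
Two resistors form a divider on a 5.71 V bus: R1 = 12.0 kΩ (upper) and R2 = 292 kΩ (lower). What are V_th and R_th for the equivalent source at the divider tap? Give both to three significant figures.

V_th = 5.48 V, R_th = 11.5 kΩ

V_th is the open-circuit tap voltage: 5.71 × 292/(12.0 + 292) = 5.48 V.
With the supply zeroed, R1 and R2 appear in parallel from the tap: R_th = R1‖R2 = (12.0 × 292)/304.0 = 11.5 kΩ.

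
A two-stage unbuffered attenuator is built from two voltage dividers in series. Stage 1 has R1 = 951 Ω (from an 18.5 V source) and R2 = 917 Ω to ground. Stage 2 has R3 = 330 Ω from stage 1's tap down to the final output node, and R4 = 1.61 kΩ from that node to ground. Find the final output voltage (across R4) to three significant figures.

V_out ≈ 6.07 V

Stage 2 presents R3+R4 = 1940 Ω as a load on stage 1's tap.
Stage 1's lower leg becomes R2‖(R3+R4) = 622.7 Ω, so V_mid = 18.5 × 622.7/1574 = 7.320 V.
Stage 2 is itself unloaded: V_out = V_mid × R4/(R3+R4) = 7.320 × 1610/1940 = 6.07 V.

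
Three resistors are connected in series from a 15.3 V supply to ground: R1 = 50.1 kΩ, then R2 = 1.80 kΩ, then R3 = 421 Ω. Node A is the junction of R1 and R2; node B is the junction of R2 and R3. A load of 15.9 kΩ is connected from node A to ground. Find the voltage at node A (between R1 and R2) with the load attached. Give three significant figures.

V ≈ 0.573 V

Below node A the series string R2+R3 = 2221 Ω sits in parallel with the 15900 Ω load: 1949 Ω.
V_A = 15.3 × 1949/(50100 + 1949) = 0.573 V.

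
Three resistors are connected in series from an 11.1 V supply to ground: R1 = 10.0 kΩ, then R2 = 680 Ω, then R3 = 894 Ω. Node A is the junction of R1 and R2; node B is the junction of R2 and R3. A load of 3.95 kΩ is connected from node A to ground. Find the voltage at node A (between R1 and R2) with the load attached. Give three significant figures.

Below node A the series string R2+R3 = 1574 Ω sits in parallel with the 3950 Ω load: 1126 Ω.
V_A = 11.1 × 1126/(10000 + 1126) = 1.12 V.

V ≈ 1.12 V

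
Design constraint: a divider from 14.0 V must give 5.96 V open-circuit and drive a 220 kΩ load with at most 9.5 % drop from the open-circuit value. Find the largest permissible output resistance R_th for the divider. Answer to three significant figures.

Loading drop = R_th/(R_th + R_L) ≤ 0.0950, so R_th ≤ R_L · ε/(1−ε) = 220 kΩ × 0.0950/0.9050 = 23.1 kΩ.

R_th ≤ 23.1 kΩ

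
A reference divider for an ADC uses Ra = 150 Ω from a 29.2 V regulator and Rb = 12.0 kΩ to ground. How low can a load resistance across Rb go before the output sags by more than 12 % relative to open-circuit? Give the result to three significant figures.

Output resistance R_th = Ra‖Rb = (150 × 12000)/12150 = 148.1 Ω.
The fractional drop is R_th/(R_th + R_L); requiring this ≤ 0.120 gives R_L ≥ R_th(1/0.120 − 1) = 148.1 × 7.333 = 1.09 kΩ.

R_L(min) ≈ 1.09 kΩ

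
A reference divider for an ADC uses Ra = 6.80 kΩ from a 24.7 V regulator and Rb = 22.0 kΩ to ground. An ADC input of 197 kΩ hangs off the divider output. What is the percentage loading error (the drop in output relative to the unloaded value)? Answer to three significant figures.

2.57 %

The divider's output (Thévenin) resistance is Ra‖Rb = 5.194 kΩ.
Fractional drop under load = R_th/(R_th + R_L) = 5.194 / (5.194 + 197) = 0.02569.
So the output falls by 2.57 %.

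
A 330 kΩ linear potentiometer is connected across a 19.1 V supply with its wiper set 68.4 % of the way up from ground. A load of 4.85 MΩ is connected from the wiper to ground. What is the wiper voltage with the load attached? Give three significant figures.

The wiper splits the pot into (1−α)R = 104.3 kΩ above and αR = 225.7 kΩ below.
Lower section ‖ load = 215.7 kΩ.
V_wiper = 19.1 × 215.7/(104.3 + 215.7) = 12.9 V.

V ≈ 12.9 V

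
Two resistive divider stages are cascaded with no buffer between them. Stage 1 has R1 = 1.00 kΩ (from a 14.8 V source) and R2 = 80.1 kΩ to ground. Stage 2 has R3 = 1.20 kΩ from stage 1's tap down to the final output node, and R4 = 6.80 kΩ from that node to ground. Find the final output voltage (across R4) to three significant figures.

V_out ≈ 11.1 V

Stage 2 presents R3+R4 = 8.000 kΩ as a load on stage 1's tap.
Stage 1's lower leg becomes R2‖(R3+R4) = 7.274 kΩ, so V_mid = 14.8 × 7.274/8.274 = 13.01 V.
Stage 2 is itself unloaded: V_out = V_mid × R4/(R3+R4) = 13.01 × 6.80/8.000 = 11.1 V.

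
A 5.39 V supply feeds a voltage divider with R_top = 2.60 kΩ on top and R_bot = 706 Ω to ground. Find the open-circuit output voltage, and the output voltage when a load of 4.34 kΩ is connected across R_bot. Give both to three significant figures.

Open-circuit: V = 5.39 × 706/(2600 + 706) = 1.15 V.
With the load, R_bot becomes R_bot‖R_L = 607.2 Ω, so V = 5.39 × 607.2/3207 = 1.02 V.

Unloaded: 1.15 V; loaded: 1.02 V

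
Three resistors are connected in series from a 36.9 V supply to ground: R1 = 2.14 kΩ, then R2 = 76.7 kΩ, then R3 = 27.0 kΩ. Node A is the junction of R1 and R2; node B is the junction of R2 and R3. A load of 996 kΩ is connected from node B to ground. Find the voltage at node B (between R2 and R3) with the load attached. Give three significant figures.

V ≈ 9.23 V

At node B, R3 is in parallel with the load: R3‖R_L = 26.29 kΩ.
Below node A the resistance is R2 + (R3‖R_L) = 103.0 kΩ, so V_A = 36.9 × 103.0/105.1 = 36.15 V.
Then V_B = V_A × (R3‖R_L)/(R2 + R3‖R_L) = 36.15 × 26.29/103.0 = 9.23 V.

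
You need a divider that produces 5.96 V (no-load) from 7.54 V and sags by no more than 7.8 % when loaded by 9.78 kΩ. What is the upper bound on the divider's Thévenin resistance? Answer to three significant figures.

Loading drop = R_th/(R_th + R_L) ≤ 0.0780, so R_th ≤ R_L · ε/(1−ε) = 9.78 kΩ × 0.0780/0.9220 = 827 Ω.
(Any R1, R2 with R2/(R1+R2) = 0.790 and R1‖R2 ≤ 827 Ω will meet the spec.)

R_th ≤ 827 Ω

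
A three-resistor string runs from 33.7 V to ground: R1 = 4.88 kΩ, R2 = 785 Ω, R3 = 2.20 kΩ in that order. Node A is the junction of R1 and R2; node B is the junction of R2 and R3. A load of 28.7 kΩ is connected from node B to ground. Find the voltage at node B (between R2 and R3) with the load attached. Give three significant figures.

V ≈ 8.93 V

At node B, R3 is in parallel with the load: R3‖R_L = 2043 Ω.
Below node A the resistance is R2 + (R3‖R_L) = 2828 Ω, so V_A = 33.7 × 2828/7708 = 12.37 V.
Then V_B = V_A × (R3‖R_L)/(R2 + R3‖R_L) = 12.37 × 2043/2828 = 8.93 V.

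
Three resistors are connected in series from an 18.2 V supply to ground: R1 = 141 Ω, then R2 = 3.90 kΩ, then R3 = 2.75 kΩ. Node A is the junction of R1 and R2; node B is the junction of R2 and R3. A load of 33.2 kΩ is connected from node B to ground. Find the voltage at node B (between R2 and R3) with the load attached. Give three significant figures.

V ≈ 7.02 V

At node B, R3 is in parallel with the load: R3‖R_L = 2540 Ω.
Below node A the resistance is R2 + (R3‖R_L) = 6440 Ω, so V_A = 18.2 × 6440/6581 = 17.81 V.
Then V_B = V_A × (R3‖R_L)/(R2 + R3‖R_L) = 17.81 × 2540/6440 = 7.02 V.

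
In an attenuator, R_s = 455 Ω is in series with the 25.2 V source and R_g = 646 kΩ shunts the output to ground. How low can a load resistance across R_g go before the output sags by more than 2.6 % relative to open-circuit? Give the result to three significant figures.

R_L(min) ≈ 17.0 kΩ

Output resistance R_th = R_s‖R_g = (455 × 646000)/646500 = 454.7 Ω.
The fractional drop is R_th/(R_th + R_L); requiring this ≤ 0.0260 gives R_L ≥ R_th(1/0.0260 − 1) = 454.7 × 37.46 = 17.0 kΩ.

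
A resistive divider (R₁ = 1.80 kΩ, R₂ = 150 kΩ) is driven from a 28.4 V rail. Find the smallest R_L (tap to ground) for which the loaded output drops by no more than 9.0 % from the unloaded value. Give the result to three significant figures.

R_L(min) ≈ 18.0 kΩ

Output resistance R_th = R₁‖R₂ = (1.80 × 150)/151.8 = 1.779 kΩ.
The fractional drop is R_th/(R_th + R_L); requiring this ≤ 0.0900 gives R_L ≥ R_th(1/0.0900 − 1) = 1.779 × 10.11 = 18.0 kΩ.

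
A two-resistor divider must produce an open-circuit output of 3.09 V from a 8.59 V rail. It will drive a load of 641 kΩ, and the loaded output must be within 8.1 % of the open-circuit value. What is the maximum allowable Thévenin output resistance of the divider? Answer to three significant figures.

R_th ≤ 56.5 kΩ

Loading drop = R_th/(R_th + R_L) ≤ 0.0810, so R_th ≤ R_L · ε/(1−ε) = 641 kΩ × 0.0810/0.9190 = 56.5 kΩ.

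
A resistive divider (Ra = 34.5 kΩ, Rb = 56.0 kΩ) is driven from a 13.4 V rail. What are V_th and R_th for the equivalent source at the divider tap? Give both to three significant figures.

V_th = 8.29 V, R_th = 21.3 kΩ

V_th is the open-circuit tap voltage: 13.4 × 56.0/(34.5 + 56.0) = 8.29 V.
With the supply zeroed, Ra and Rb appear in parallel from the tap: R_th = Ra‖Rb = (34.5 × 56.0)/90.50 = 21.3 kΩ.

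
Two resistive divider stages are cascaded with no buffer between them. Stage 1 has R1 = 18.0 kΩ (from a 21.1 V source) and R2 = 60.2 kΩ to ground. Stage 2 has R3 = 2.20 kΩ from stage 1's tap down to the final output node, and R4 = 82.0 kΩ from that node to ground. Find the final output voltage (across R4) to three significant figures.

Stage 2 presents R3+R4 = 84.20 kΩ as a load on stage 1's tap.
Stage 1's lower leg becomes R2‖(R3+R4) = 35.10 kΩ, so V_mid = 21.1 × 35.10/53.10 = 13.95 V.
Stage 2 is itself unloaded: V_out = V_mid × R4/(R3+R4) = 13.95 × 82.0/84.20 = 13.6 V.

V_out ≈ 13.6 V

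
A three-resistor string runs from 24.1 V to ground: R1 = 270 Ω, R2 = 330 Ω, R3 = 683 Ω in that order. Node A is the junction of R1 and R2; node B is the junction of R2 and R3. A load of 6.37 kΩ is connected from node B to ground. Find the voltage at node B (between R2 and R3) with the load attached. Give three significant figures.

V ≈ 12.2 V

At node B, R3 is in parallel with the load: R3‖R_L = 616.9 Ω.
Below node A the resistance is R2 + (R3‖R_L) = 946.9 Ω, so V_A = 24.1 × 946.9/1217 = 18.75 V.
Then V_B = V_A × (R3‖R_L)/(R2 + R3‖R_L) = 18.75 × 616.9/946.9 = 12.2 V.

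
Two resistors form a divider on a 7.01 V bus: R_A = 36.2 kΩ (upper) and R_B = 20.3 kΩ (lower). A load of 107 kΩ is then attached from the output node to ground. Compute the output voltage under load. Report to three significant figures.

The load sits in parallel with R_B: R_B‖R_L = (20.3 × 107) / (20.3 + 107) = 17.06 kΩ.
V_out = 7.01 × 17.06 / (36.2 + 17.06) = 7.01 × 17.06/53.26 = 2.25 V.

V_out ≈ 2.25 V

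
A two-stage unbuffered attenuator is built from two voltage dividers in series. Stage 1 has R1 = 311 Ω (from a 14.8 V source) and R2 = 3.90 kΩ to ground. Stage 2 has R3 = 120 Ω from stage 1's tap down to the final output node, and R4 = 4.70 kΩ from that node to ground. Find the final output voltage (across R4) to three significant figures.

Stage 2 presents R3+R4 = 4820 Ω as a load on stage 1's tap.
Stage 1's lower leg becomes R2‖(R3+R4) = 2156 Ω, so V_mid = 14.8 × 2156/2467 = 12.93 V.
Stage 2 is itself unloaded: V_out = V_mid × R4/(R3+R4) = 12.93 × 4700/4820 = 12.6 V.

V_out ≈ 12.6 V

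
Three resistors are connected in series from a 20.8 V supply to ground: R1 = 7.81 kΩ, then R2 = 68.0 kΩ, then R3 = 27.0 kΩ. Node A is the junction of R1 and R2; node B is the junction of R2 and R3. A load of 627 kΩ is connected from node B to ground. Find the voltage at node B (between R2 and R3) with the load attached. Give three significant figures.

At node B, R3 is in parallel with the load: R3‖R_L = 25.89 kΩ.
Below node A the resistance is R2 + (R3‖R_L) = 93.89 kΩ, so V_A = 20.8 × 93.89/101.7 = 19.20 V.
Then V_B = V_A × (R3‖R_L)/(R2 + R3‖R_L) = 19.20 × 25.89/93.89 = 5.29 V.

V ≈ 5.29 V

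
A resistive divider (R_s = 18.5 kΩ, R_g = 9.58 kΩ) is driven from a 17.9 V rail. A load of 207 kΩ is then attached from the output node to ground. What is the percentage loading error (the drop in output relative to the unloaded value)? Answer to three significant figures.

The divider's output (Thévenin) resistance is R_s‖R_g = 6.312 kΩ.
Fractional drop under load = R_th/(R_th + R_L) = 6.312 / (6.312 + 207) = 0.02959.
So the output falls by 2.96 %.

2.96 %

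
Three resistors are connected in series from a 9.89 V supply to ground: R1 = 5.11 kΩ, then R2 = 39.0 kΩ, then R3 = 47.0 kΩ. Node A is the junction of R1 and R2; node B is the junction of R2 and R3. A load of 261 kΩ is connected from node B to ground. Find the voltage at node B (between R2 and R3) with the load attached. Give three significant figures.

V ≈ 4.69 V

At node B, R3 is in parallel with the load: R3‖R_L = 39.83 kΩ.
Below node A the resistance is R2 + (R3‖R_L) = 78.83 kΩ, so V_A = 9.89 × 78.83/83.94 = 9.288 V.
Then V_B = V_A × (R3‖R_L)/(R2 + R3‖R_L) = 9.288 × 39.83/78.83 = 4.69 V.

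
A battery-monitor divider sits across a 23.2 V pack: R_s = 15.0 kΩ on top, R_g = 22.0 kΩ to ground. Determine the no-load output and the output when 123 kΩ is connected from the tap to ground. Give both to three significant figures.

Unloaded: 13.8 V; loaded: 12.9 V

Open-circuit: V = 23.2 × 22.0/(15.0 + 22.0) = 13.8 V.
With the load, R_g becomes R_g‖R_L = 18.66 kΩ, so V = 23.2 × 18.66/33.66 = 12.9 V.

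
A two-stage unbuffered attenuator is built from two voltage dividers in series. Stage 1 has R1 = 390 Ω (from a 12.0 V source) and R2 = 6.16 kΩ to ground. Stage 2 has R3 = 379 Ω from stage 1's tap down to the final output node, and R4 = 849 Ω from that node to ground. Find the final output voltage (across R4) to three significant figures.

Stage 2 presents R3+R4 = 1228 Ω as a load on stage 1's tap.
Stage 1's lower leg becomes R2‖(R3+R4) = 1024 Ω, so V_mid = 12.0 × 1024/1414 = 8.690 V.
Stage 2 is itself unloaded: V_out = V_mid × R4/(R3+R4) = 8.690 × 849/1228 = 6.01 V.

V_out ≈ 6.01 V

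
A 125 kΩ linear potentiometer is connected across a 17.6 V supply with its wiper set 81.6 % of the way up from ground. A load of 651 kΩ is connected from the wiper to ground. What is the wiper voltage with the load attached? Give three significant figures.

The wiper splits the pot into (1−α)R = 23.00 kΩ above and αR = 102.0 kΩ below.
Lower section ‖ load = 88.18 kΩ.
V_wiper = 17.6 × 88.18/(23.00 + 88.18) = 14.0 V.

V ≈ 14.0 V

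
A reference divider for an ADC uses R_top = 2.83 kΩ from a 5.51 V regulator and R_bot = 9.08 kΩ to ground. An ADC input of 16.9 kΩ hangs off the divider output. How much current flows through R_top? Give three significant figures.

R_bot‖R_L = 5.907 kΩ, so the source sees R_top + R_bot‖R_L = 8.737 kΩ.
I = 5.51 V / 8.737 kΩ = 0.631 mA.

I ≈ 0.631 mA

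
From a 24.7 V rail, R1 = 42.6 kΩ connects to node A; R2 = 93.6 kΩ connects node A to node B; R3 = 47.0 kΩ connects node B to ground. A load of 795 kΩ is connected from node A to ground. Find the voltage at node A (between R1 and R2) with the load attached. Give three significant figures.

V ≈ 18.2 V

Below node A the series string R2+R3 = 140.6 kΩ sits in parallel with the 795 kΩ load: 119.5 kΩ.
V_A = 24.7 × 119.5/(42.6 + 119.5) = 18.2 V.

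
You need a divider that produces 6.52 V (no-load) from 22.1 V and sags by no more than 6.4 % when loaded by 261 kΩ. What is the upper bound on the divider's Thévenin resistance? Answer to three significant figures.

R_th ≤ 17.8 kΩ

Loading drop = R_th/(R_th + R_L) ≤ 0.0640, so R_th ≤ R_L · ε/(1−ε) = 261 kΩ × 0.0640/0.9360 = 17.8 kΩ.
(Any R1, R2 with R2/(R1+R2) = 0.295 and R1‖R2 ≤ 17.8 kΩ will meet the spec.)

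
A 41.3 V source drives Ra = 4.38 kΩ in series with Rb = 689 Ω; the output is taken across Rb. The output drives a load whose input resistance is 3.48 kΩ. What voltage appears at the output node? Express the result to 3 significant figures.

V_out ≈ 4.79 V

The load sits in parallel with Rb: Rb‖R_L = (689 × 3480) / (689 + 3480) = 575.1 Ω.
V_out = 41.3 × 575.1 / (4380 + 575.1) = 41.3 × 575.1/4955 = 4.79 V.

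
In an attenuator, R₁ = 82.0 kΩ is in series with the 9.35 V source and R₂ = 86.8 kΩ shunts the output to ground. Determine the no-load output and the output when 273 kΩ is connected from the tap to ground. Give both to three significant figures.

Unloaded: 4.81 V; loaded: 4.16 V

Open-circuit: V = 9.35 × 86.8/(82.0 + 86.8) = 4.81 V.
With the load, R₂ becomes R₂‖R_L = 65.86 kΩ, so V = 9.35 × 65.86/147.9 = 4.16 V.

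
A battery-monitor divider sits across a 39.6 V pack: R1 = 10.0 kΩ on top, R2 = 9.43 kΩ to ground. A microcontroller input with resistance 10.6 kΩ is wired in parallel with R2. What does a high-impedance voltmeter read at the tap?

The load sits in parallel with R2: R2‖R_L = (9.43 × 10.6) / (9.43 + 10.6) = 4.990 kΩ.
V_out = 39.6 × 4.990 / (10.0 + 4.990) = 39.6 × 4.990/14.99 = 13.2 V.

V_out ≈ 13.2 V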